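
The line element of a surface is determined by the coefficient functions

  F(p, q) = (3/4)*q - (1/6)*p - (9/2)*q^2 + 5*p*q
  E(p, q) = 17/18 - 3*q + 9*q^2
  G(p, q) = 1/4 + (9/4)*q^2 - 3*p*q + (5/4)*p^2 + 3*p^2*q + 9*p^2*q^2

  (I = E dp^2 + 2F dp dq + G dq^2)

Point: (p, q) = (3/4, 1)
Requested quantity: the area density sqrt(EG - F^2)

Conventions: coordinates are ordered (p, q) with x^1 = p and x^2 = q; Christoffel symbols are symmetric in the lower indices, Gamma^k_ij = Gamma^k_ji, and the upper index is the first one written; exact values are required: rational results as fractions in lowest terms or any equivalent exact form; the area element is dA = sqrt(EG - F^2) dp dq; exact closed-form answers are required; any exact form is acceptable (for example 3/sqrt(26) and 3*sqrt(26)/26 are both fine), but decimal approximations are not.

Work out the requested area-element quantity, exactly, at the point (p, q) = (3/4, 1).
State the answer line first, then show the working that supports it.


Answer: sqrt(EG - F^2) = sqrt(123214)/48

E = 125/18, F = -1/8, G = 493/64; EG - F^2 = 61607/1152


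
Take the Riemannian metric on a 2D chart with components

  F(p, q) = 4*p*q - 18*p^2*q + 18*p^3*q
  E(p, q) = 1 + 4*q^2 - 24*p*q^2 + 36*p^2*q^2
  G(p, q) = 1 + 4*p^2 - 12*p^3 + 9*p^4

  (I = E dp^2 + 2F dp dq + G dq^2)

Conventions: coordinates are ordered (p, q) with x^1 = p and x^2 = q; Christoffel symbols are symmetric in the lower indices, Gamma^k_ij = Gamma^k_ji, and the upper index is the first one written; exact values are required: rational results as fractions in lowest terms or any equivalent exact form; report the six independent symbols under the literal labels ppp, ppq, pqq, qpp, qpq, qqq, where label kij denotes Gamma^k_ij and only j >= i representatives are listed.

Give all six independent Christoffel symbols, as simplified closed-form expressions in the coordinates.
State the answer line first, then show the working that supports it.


Answer: Gamma_ppp = (36*p*q^2 - 12*q^2)/(9*p^4 - 12*p^3 + 36*p^2*q^2 + 4*p^2 - 24*p*q^2 + 4*q^2 + 1), Gamma_ppq = (36*p^2*q - 24*p*q + 4*q)/(9*p^4 - 12*p^3 + 36*p^2*q^2 + 4*p^2 - 24*p*q^2 + 4*q^2 + 1), Gamma_pqq = 0, Gamma_qpp = (18*p^2*q - 12*p*q)/(9*p^4 - 12*p^3 + 36*p^2*q^2 + 4*p^2 - 24*p*q^2 + 4*q^2 + 1), Gamma_qpq = (18*p^3 - 18*p^2 + 4*p)/(9*p^4 - 12*p^3 + 36*p^2*q^2 + 4*p^2 - 24*p*q^2 + 4*q^2 + 1), Gamma_qqq = 0

E = 1 + 4*q^2 - 24*p*q^2 + 36*p^2*q^2; F = 4*p*q - 18*p^2*q + 18*p^3*q; G = 1 + 4*p^2 - 12*p^3 + 9*p^4
Gamma^k_ij = (1/2) g^{kl} (d_i g_jl + d_j g_il - d_l g_ij), with g^inv = (1/(EG-F^2)) [[G, -F], [-F, E]]
first partials: E_p = -24*q^2 + 72*p*q^2, E_q = 8*q - 48*p*q + 72*p^2*q, F_p = 4*q - 36*p*q + 54*p^2*q, F_q = 4*p - 18*p^2 + 18*p^3, G_p = 8*p - 36*p^2 + 36*p^3, G_q = 0
D = EG - F^2 = 1 + 4*q^2 + 4*p^2 - 24*p*q^2 - 12*p^3 + 36*p^2*q^2 + 9*p^4
expanded: Gamma^p_pp = (G E_p - 2F F_p + F E_q)/(2D), Gamma^p_pq = (G E_q - F G_p)/(2D), Gamma^p_qq = (2G F_q - G G_p - F G_q)/(2D), Gamma^q_pp = (2E F_p - E E_q - F E_p)/(2D), Gamma^q_pq = (E G_p - F E_q)/(2D), Gamma^q_qq = (E G_q - 2F F_q + F G_p)/(2D); substitute and cancel common factors


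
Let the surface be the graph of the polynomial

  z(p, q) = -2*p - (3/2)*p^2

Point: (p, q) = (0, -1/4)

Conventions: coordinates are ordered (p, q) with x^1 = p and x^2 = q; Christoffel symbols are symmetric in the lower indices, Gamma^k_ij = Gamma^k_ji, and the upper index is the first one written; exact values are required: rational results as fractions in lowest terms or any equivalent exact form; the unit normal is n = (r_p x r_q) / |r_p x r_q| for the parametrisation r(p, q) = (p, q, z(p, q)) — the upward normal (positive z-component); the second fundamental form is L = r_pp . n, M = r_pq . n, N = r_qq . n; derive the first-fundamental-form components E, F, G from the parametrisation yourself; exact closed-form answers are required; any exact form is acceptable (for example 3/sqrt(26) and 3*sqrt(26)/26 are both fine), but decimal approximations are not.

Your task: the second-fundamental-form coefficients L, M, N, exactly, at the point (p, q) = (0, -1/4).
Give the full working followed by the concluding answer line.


z_p = -2, z_q = 0, z_pp = -3, z_pq = 0, z_qq = 0
E = 5, F = 0, G = 1; answer radicand W^2 = 5
unnormalised second-form numerators: l = -3, m = 0, n = 0; L = l/sqrt(5), and similarly M = m/sqrt(W^2), N = n/sqrt(W^2)

Answer: L = -3*sqrt(5)/5, M = 0, N = 0


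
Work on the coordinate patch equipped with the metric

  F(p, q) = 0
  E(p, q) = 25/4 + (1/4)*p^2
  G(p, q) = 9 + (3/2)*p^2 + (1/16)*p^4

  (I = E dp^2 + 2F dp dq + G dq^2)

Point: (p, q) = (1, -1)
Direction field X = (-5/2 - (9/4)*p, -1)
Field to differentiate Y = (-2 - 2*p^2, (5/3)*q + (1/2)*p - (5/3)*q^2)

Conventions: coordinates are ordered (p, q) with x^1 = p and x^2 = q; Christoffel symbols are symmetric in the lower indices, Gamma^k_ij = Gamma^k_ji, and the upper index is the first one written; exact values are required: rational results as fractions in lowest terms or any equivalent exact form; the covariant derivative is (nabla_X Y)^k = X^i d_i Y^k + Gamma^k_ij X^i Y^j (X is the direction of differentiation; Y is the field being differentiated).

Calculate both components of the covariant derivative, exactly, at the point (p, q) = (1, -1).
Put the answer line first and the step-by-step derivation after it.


Answer: (nabla_X Y)^p = 5935/312, (nabla_X Y)^q = -1463/312

E = 13/2, F = 0, G = 169/16 at the point
E_p = 1/2, E_q = 0, F_p = 0, F_q = 0, G_p = 13/4, G_q = 0
EG - F^2 = 2197/32;  g^inv = (32/2197) * [[169/16, 0], [0, 13/2]]
first-kind symbols [ij,l] = (1/2)(d_i g_jl + d_j g_il - d_l g_ij): [pp,p] = E_p/2 = 1/4, [pp,q] = F_p - E_q/2 = 0, [pq,p] = E_q/2 = 0, [pq,q] = G_p/2 = 13/8, [qq,p] = F_q - G_p/2 = -13/8, [qq,q] = G_q/2 = 0
Gamma^p_ij = (G*[ij,p] - F*[ij,q])/(EG - F^2), Gamma^q_ij = (E*[ij,q] - F*[ij,p])/(EG - F^2)
Gamma_ppp = 1/26, Gamma_ppq = 0, Gamma_pqq = -1/4, Gamma_qpp = 0, Gamma_qpq = 2/13, Gamma_qqq = 0
X = (-19/4, -1), Y = (-4, -17/6) at the point


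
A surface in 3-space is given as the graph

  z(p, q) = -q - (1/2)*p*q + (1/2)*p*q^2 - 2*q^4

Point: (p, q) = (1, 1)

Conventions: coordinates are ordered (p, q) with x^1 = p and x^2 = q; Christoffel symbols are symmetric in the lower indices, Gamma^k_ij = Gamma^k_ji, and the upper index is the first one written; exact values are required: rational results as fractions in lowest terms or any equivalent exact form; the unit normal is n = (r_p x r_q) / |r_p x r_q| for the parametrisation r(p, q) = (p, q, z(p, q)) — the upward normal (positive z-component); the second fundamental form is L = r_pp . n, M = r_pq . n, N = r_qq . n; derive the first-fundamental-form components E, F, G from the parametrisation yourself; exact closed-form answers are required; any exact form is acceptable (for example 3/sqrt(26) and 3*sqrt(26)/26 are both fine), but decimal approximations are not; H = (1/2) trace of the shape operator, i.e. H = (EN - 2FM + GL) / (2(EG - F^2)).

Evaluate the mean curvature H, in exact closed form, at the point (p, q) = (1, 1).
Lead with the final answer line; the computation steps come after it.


Answer: H = -92*sqrt(293)/85849

z_p = 0, z_q = -17/2, z_pp = 0, z_pq = 1/2, z_qq = -23
E = 1, F = 0, G = 293/4; answer radicand W^2 = 293/4
unnormalised second-form numerators: l = 0, m = 1/2, n = -23; L = l/sqrt(293/4), and similarly M = m/sqrt(W^2), N = n/sqrt(W^2)
H = (E*n - 2*F*m + G*l) / (2*(EG - F^2)*sqrt(W^2)); E*n - 2*F*m + G*l = -23, EG - F^2 = 293/4, so H = (-46/293)/sqrt(293/4)


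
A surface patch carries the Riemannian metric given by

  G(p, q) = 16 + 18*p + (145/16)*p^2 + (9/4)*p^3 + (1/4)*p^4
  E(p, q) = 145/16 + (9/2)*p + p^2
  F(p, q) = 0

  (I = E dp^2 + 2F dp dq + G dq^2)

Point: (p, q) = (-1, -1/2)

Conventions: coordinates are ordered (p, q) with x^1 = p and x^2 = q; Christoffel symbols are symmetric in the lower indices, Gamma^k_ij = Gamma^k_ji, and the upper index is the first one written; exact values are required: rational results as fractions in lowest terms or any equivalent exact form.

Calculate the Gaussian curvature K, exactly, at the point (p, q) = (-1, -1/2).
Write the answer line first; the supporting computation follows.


Answer: K = -4096/71289

E = 89/16, F = 0, G = 81/16, EG - F^2 = 7209/256 at the point
E_p = 5/2, E_q = 0, F_p = 0, F_q = 0, G_p = 45/8, G_q = 0
E_qq = 0, F_pq = 0, G_pp = 61/8
Using the Brioschi determinant formula for K from the metric derivatives:
M1 = [[-E_qq/2 + F_pq - G_pp/2, E_p/2, F_p - E_q/2], [F_q - G_p/2, E, F], [G_q/2, F, G]] = [[-61/16, 5/4, 0], [-45/16, 89/16, 0], [0, 0, 81/16]]; det M1 = -366849/4096
M2 = [[0, E_q/2, G_p/2], [E_q/2, E, F], [G_p/2, F, G]] = [[0, 0, 45/16], [0, 89/16, 0], [45/16, 0, 81/16]]; det M2 = -180225/4096
det M1 - det M2 = -729/16; K = -729/16 / (7209/256)^2 = -4096/71289


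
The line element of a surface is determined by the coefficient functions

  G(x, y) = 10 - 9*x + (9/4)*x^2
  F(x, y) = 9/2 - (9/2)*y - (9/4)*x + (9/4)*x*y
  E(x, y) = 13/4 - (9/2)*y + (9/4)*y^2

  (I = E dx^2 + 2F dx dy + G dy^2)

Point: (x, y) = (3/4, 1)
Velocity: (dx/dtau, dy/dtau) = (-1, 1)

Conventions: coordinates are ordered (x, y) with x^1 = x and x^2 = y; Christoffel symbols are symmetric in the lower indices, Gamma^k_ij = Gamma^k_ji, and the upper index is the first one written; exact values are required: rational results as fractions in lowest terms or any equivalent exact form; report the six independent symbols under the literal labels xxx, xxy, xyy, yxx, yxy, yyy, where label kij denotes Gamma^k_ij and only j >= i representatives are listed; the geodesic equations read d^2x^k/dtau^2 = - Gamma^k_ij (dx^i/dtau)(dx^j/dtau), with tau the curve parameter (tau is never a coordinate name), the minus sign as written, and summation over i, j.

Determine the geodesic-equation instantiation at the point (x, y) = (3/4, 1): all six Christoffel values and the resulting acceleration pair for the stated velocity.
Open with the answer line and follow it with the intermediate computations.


Answer: Gamma_xxx = 0, Gamma_xxy = 0, Gamma_xyy = 0, Gamma_yxx = 0, Gamma_yxy = -180/289, Gamma_yyy = 0; accelerations (d^2x/dtau^2, d^2y/dtau^2) = (0, -360/289)

E = 1, F = 0, G = 289/64 at the point
E_x = 0, E_y = 0, F_x = 0, F_y = -45/16, G_x = -45/8, G_y = 0
EG - F^2 = 289/64;  g^inv = (64/289) * [[289/64, 0], [0, 1]]
first-kind symbols [ij,l] = (1/2)(d_i g_jl + d_j g_il - d_l g_ij): [xx,x] = E_x/2 = 0, [xx,y] = F_x - E_y/2 = 0, [xy,x] = E_y/2 = 0, [xy,y] = G_x/2 = -45/16, [yy,x] = F_y - G_x/2 = 0, [yy,y] = G_y/2 = 0
Gamma^x_ij = (G*[ij,x] - F*[ij,y])/(EG - F^2), Gamma^y_ij = (E*[ij,y] - F*[ij,x])/(EG - F^2)
Gamma_xxx = 0, Gamma_xxy = 0, Gamma_xyy = 0, Gamma_yxx = 0, Gamma_yxy = -180/289, Gamma_yyy = 0
d^2x/dtau^2 = -(Gamma_xxx*(-1)^2 + 2*Gamma_xxy*(-1)*(1) + Gamma_xyy*(1)^2) = 0
d^2y/dtau^2 = -(Gamma_yxx*(-1)^2 + 2*Gamma_yxy*(-1)*(1) + Gamma_yyy*(1)^2) = -360/289


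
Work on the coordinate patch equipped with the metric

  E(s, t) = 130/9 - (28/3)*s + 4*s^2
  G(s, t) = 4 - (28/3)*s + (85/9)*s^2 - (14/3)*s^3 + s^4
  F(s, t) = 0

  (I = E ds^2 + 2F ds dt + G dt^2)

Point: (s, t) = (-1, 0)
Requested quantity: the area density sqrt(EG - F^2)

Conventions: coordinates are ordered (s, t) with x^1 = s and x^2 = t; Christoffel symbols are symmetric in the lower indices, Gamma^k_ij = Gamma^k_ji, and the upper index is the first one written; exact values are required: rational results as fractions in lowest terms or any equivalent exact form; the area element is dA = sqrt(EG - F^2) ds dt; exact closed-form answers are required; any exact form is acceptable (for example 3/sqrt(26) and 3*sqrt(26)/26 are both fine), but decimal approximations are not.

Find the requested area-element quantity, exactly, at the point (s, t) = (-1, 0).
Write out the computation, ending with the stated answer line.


E = 250/9, F = 0, G = 256/9; EG - F^2 = 64000/81

Answer: sqrt(EG - F^2) = 80*sqrt(10)/9


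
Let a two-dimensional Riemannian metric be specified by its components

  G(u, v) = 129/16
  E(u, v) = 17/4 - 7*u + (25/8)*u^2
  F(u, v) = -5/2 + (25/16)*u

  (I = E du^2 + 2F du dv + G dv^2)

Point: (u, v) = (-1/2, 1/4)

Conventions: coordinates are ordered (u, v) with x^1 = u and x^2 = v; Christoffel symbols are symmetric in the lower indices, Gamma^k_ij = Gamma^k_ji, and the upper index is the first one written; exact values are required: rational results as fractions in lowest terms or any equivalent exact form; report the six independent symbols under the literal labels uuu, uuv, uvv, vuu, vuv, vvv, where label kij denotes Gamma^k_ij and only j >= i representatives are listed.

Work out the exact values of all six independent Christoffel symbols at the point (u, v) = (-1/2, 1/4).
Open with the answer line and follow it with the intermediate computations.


Answer: Gamma_uuu = -12182/19803, Gamma_uuv = 0, Gamma_uvv = 0, Gamma_vuu = -160/2829, Gamma_vuv = 0, Gamma_vvv = 0

E = 273/32, F = -105/32, G = 129/16 at the point
E_u = -81/8, E_v = 0, F_u = 25/16, F_v = 0, G_u = 0, G_v = 0
EG - F^2 = 59409/1024;  g^inv = (1024/59409) * [[129/16, 105/32], [105/32, 273/32]]
first-kind symbols [ij,l] = (1/2)(d_i g_jl + d_j g_il - d_l g_ij): [uu,u] = E_u/2 = -81/16, [uu,v] = F_u - E_v/2 = 25/16, [uv,u] = E_v/2 = 0, [uv,v] = G_u/2 = 0, [vv,u] = F_v - G_u/2 = 0, [vv,v] = G_v/2 = 0
Gamma^u_ij = (G*[ij,u] - F*[ij,v])/(EG - F^2), Gamma^v_ij = (E*[ij,v] - F*[ij,u])/(EG - F^2)


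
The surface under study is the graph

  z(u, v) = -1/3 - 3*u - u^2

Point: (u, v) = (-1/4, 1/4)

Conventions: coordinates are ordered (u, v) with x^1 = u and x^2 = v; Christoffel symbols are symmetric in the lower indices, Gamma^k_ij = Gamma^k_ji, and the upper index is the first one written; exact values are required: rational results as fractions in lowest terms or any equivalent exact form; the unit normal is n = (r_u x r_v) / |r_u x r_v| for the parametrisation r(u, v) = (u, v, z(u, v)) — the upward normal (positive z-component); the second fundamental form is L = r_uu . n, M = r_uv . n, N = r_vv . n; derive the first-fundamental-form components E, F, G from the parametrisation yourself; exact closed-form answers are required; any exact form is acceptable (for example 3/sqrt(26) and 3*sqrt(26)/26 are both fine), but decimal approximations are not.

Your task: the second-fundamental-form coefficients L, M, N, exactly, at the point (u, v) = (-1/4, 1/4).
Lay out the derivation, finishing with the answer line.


z_u = -5/2, z_v = 0, z_uu = -2, z_uv = 0, z_vv = 0
E = 29/4, F = 0, G = 1; answer radicand W^2 = 29/4
unnormalised second-form numerators: l = -2, m = 0, n = 0; L = l/sqrt(29/4), and similarly M = m/sqrt(W^2), N = n/sqrt(W^2)

Answer: L = -4*sqrt(29)/29, M = 0, N = 0


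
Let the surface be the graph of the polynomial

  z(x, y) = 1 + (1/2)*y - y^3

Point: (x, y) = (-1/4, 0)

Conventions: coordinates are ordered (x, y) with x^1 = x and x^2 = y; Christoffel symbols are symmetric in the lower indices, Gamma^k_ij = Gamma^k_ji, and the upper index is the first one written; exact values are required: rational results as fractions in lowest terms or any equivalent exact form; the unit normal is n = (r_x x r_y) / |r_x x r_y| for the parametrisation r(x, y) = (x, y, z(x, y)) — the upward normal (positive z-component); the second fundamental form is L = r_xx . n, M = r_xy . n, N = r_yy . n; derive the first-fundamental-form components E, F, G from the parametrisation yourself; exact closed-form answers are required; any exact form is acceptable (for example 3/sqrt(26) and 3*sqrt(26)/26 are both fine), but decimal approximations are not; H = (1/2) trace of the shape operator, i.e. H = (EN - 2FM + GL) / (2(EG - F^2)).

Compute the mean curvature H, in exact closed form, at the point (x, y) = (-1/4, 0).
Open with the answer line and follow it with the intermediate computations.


Answer: H = 0

z_x = 0, z_y = 1/2, z_xx = 0, z_xy = 0, z_yy = 0
E = 1, F = 0, G = 5/4; answer radicand W^2 = 5/4
unnormalised second-form numerators: l = 0, m = 0, n = 0; L = l/sqrt(5/4), and similarly M = m/sqrt(W^2), N = n/sqrt(W^2)
H = (E*n - 2*F*m + G*l) / (2*(EG - F^2)*sqrt(W^2)); E*n - 2*F*m + G*l = 0, EG - F^2 = 5/4, so H = (0)/sqrt(5/4)


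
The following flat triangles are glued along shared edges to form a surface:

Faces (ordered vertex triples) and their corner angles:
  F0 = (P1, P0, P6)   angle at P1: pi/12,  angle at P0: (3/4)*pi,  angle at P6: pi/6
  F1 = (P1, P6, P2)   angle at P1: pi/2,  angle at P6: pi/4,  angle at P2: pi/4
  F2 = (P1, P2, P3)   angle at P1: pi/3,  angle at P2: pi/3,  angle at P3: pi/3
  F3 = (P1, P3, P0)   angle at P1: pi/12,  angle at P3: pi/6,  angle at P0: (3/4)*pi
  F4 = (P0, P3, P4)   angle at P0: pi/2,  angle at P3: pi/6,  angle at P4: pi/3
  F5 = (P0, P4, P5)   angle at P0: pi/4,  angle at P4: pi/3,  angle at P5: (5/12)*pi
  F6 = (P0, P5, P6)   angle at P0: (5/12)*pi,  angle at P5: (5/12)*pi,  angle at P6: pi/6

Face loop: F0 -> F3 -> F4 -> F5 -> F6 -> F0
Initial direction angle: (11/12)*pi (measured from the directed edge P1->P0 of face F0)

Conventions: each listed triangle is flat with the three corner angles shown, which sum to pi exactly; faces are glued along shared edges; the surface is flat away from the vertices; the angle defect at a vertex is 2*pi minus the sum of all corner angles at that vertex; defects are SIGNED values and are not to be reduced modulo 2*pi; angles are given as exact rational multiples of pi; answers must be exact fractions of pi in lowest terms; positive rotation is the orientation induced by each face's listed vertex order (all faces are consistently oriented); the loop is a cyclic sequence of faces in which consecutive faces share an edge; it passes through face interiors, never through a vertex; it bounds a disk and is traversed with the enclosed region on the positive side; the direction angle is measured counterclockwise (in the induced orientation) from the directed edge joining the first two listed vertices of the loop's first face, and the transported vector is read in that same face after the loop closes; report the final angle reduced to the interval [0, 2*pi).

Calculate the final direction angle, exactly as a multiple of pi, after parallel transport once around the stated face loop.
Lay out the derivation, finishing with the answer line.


enclosed vertex P0: corner angles sum to (8/3)*pi, defect = 2*pi - (8/3)*pi = (-2/3)*pi
by Gauss-Bonnet the loop rotates the vector by the enclosed defect sum (positive orientation, mod 2*pi)
final angle = (11/12)*pi - (2/3)*pi = pi/4 (mod 2*pi)

Answer: final direction angle = pi/4


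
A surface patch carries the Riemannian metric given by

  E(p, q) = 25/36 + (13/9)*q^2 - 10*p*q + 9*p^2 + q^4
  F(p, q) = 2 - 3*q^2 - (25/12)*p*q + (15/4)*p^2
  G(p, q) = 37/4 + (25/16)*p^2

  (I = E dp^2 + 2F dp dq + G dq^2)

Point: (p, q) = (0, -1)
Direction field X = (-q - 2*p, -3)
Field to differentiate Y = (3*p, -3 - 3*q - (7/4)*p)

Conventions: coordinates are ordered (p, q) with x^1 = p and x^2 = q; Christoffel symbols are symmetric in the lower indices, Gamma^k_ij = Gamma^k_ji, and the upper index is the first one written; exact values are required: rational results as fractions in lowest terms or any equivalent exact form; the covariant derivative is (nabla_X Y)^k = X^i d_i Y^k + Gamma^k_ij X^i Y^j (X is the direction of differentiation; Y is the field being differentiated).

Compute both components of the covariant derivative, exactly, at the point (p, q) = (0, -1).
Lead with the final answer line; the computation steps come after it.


Answer: (nabla_X Y)^p = 3, (nabla_X Y)^q = 29/4

E = 113/36, F = -1, G = 37/4 at the point
E_p = 10, E_q = -62/9, F_p = 25/12, F_q = 6, G_p = 0, G_q = 0
EG - F^2 = 4037/144;  g^inv = (144/4037) * [[37/4, 1], [1, 113/36]]
first-kind symbols [ij,l] = (1/2)(d_i g_jl + d_j g_il - d_l g_ij): [pp,p] = E_p/2 = 5, [pp,q] = F_p - E_q/2 = 199/36, [pq,p] = E_q/2 = -31/9, [pq,q] = G_p/2 = 0, [qq,p] = F_q - G_p/2 = 6, [qq,q] = G_q/2 = 0
Gamma^p_ij = (G*[ij,p] - F*[ij,q])/(EG - F^2), Gamma^q_ij = (E*[ij,q] - F*[ij,p])/(EG - F^2)
Gamma_ppp = 7456/4037, Gamma_ppq = -4588/4037, Gamma_pqq = 7992/4037, Gamma_qpp = 28967/36333, Gamma_qpq = -496/4037, Gamma_qqq = 864/4037
X = (1, -3), Y = (0, 0) at the point


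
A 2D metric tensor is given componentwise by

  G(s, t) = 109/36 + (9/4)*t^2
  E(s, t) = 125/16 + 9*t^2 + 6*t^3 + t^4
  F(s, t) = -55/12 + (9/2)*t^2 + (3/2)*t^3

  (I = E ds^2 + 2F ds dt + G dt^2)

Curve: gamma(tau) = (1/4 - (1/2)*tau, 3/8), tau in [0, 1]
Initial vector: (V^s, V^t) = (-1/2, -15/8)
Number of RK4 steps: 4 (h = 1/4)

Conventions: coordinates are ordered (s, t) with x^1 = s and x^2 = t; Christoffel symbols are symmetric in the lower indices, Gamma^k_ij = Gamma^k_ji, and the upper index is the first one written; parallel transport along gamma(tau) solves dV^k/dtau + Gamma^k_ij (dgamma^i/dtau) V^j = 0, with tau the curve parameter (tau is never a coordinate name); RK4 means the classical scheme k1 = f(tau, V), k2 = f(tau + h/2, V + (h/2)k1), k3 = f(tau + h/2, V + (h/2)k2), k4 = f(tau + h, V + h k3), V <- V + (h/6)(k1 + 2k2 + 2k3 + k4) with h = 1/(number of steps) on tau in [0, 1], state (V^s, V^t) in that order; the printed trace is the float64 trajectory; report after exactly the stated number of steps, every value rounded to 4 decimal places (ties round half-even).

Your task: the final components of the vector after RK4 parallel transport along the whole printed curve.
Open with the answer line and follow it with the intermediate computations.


Answer: V^s = -1.0058, V^t = -1.9105

gamma'(tau) = (-1/2, 0); f(tau, V)^k = -Gamma^k_ij(gamma(tau)) gamma'^i(tau) V^j; h = 1/4; intermediate values shown to 6 dp
curve data and Christoffel symbols at the stage parameters:
  tau = 0.000000: gamma = (0.250000, 0.375000), gamma' = (-0.500000, 0.000000); Gamma_sss = -1.113901, Gamma_sst = 0.962203, Gamma_stt = 1.010554, Gamma_tss = -2.708724, Gamma_tst = 1.113901, Gamma_ttt = 1.422179
  tau = 0.125000: gamma = (0.187500, 0.375000), gamma' = (-0.500000, 0.000000); Gamma_sss = -1.113901, Gamma_sst = 0.962203, Gamma_stt = 1.010554, Gamma_tss = -2.708724, Gamma_tst = 1.113901, Gamma_ttt = 1.422179
  tau = 0.250000: gamma = (0.125000, 0.375000), gamma' = (-0.500000, 0.000000); Gamma_sss = -1.113901, Gamma_sst = 0.962203, Gamma_stt = 1.010554, Gamma_tss = -2.708724, Gamma_tst = 1.113901, Gamma_ttt = 1.422179
  tau = 0.375000: gamma = (0.062500, 0.375000), gamma' = (-0.500000, 0.000000); Gamma_sss = -1.113901, Gamma_sst = 0.962203, Gamma_stt = 1.010554, Gamma_tss = -2.708724, Gamma_tst = 1.113901, Gamma_ttt = 1.422179
  tau = 0.500000: gamma = (0.000000, 0.375000), gamma' = (-0.500000, 0.000000); Gamma_sss = -1.113901, Gamma_sst = 0.962203, Gamma_stt = 1.010554, Gamma_tss = -2.708724, Gamma_tst = 1.113901, Gamma_ttt = 1.422179
  tau = 0.625000: gamma = (-0.062500, 0.375000), gamma' = (-0.500000, 0.000000); Gamma_sss = -1.113901, Gamma_sst = 0.962203, Gamma_stt = 1.010554, Gamma_tss = -2.708724, Gamma_tst = 1.113901, Gamma_ttt = 1.422179
  tau = 0.750000: gamma = (-0.125000, 0.375000), gamma' = (-0.500000, 0.000000); Gamma_sss = -1.113901, Gamma_sst = 0.962203, Gamma_stt = 1.010554, Gamma_tss = -2.708724, Gamma_tst = 1.113901, Gamma_ttt = 1.422179
  tau = 0.875000: gamma = (-0.187500, 0.375000), gamma' = (-0.500000, 0.000000); Gamma_sss = -1.113901, Gamma_sst = 0.962203, Gamma_stt = 1.010554, Gamma_tss = -2.708724, Gamma_tst = 1.113901, Gamma_ttt = 1.422179
  tau = 1.000000: gamma = (-0.250000, 0.375000), gamma' = (-0.500000, 0.000000); Gamma_sss = -1.113901, Gamma_sst = 0.962203, Gamma_stt = 1.010554, Gamma_tss = -2.708724, Gamma_tst = 1.113901, Gamma_ttt = 1.422179
step 0: V^s = -0.5000, V^t = -1.8750
step 1: k1 = (-0.623590, -0.367101), k2 = (-0.602253, -0.287088), k3 = (-0.598926, -0.285129), k4 = (-0.574491, -0.204011); V <- V + (h/6)(k1 + 2k2 + 2k3 + k4): V^s = -0.6500, V^t = -1.9465
step 2: k1 = (-0.574427, -0.203734), k2 = (-0.546688, -0.120670), k3 = (-0.543624, -0.119583), k4 = (-0.513117, -0.036318); V <- V + (h/6)(k1 + 2k2 + 2k3 + k4): V^s = -0.7862, V^t = -1.9765
step 3: k1 = (-0.513029, -0.036027), k2 = (-0.479479, 0.048319), k3 = (-0.476742, 0.048511), k4 = (-0.440814, 0.132148); V <- V + (h/6)(k1 + 2k2 + 2k3 + k4): V^s = -0.9056, V^t = -1.9644
step 4: k1 = (-0.440704, 0.132448), k2 = (-0.402058, 0.216278), k3 = (-0.399707, 0.215571), k4 = (-0.359122, 0.297800); V <- V + (h/6)(k1 + 2k2 + 2k3 + k4): V^s = -1.0058, V^t = -1.9105


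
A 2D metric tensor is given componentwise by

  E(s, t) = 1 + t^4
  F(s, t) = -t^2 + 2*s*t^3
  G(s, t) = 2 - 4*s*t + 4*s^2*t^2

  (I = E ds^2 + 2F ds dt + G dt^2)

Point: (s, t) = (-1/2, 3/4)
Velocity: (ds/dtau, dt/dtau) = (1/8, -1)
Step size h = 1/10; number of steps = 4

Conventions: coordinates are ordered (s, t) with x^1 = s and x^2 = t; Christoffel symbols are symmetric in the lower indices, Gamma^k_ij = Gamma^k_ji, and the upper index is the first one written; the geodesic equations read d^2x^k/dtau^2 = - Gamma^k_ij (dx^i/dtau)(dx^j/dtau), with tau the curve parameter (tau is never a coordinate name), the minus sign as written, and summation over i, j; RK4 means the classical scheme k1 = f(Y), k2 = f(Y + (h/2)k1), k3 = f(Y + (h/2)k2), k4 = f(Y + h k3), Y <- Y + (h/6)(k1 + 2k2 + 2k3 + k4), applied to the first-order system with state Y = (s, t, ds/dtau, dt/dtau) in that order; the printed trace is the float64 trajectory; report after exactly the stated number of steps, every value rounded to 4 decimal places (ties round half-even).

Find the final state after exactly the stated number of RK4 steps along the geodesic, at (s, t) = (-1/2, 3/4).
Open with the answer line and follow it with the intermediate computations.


Answer: s = -0.4380, t = 0.2977, ds/dtau = 0.1768, dt/dtau = -1.2806

f(Y) = (ds/dtau, dt/dtau, -Gamma^s_ij Y'^i Y'^j, -Gamma^t_ij Y'^i Y'^j) with the Gammas evaluated at the stage position; h = 0.100000; intermediate values shown to 6 dp
step 0: s = -0.5000, t = 0.7500, ds/dtau = 0.1250, dt/dtau = -1.0000
step 1:
  k1: at (s, t) = (-0.500000, 0.750000), (ds/dtau, dt/dtau) = (0.125000, -1.000000); Gamma_sss = 0.000000, Gamma_sst = 0.192685, Gamma_stt = -0.128457, Gamma_tss = 0.000000, Gamma_tst = -0.599465, Gamma_ttt = 0.399643; k1 = (0.125000, -1.000000, 0.176628, -0.549509)
  k2: at (s, t) = (-0.493750, 0.700000), (ds/dtau, dt/dtau) = (0.133831, -1.027475); Gamma_sss = 0.000000, Gamma_sst = 0.167300, Gamma_stt = -0.118006, Gamma_tss = 0.000000, Gamma_tst = -0.577440, Gamma_ttt = 0.407301; k2 = (0.133831, -1.027475, 0.170590, -0.588796)
  k3: at (s, t) = (-0.493308, 0.698626), (ds/dtau, dt/dtau) = (0.133529, -1.029440); Gamma_sss = 0.000000, Gamma_sst = 0.166664, Gamma_stt = -0.117684, Gamma_tss = 0.000000, Gamma_tst = -0.576837, Gamma_ttt = 0.407312; k3 = (0.133529, -1.029440, 0.170534, -0.590232)
  k4: at (s, t) = (-0.486647, 0.647056), (ds/dtau, dt/dtau) = (0.142053, -1.059023); Gamma_sss = 0.000000, Gamma_sst = 0.141414, Gamma_stt = -0.106356, Gamma_tss = 0.000000, Gamma_tst = -0.550472, Gamma_ttt = 0.414007; k4 = (0.142053, -1.059023, 0.161830, -0.629944)
  Y <- Y + (h/6)(k1 + 2k2 + 2k3 + k4): s = -0.4866, t = 0.6471, ds/dtau = 0.1420, dt/dtau = -1.0590
step 2:
  k1: at (s, t) = (-0.486637, 0.647119), (ds/dtau, dt/dtau) = (0.142012, -1.058958); Gamma_sss = 0.000000, Gamma_sst = 0.141447, Gamma_stt = -0.106369, Gamma_tss = 0.000000, Gamma_tst = -0.550509, Gamma_ttt = 0.413986; k1 = (0.142012, -1.058958, 0.161824, -0.629817)
  k2: at (s, t) = (-0.479536, 0.594171), (ds/dtau, dt/dtau) = (0.150103, -1.090449); Gamma_sss = 0.000000, Gamma_sst = 0.116891, Gamma_stt = -0.094339, Gamma_tss = 0.000000, Gamma_tst = -0.519778, Gamma_ttt = 0.419496; k2 = (0.150103, -1.090449, 0.150442, -0.668969)
  k3: at (s, t) = (-0.479132, 0.592597), (ds/dtau, dt/dtau) = (0.149534, -1.092407); Gamma_sss = 0.000000, Gamma_sst = 0.116209, Gamma_stt = -0.093959, Gamma_tss = 0.000000, Gamma_tst = -0.518836, Gamma_ttt = 0.419495; k3 = (0.149534, -1.092407, 0.150092, -0.670111)
  k4: at (s, t) = (-0.471684, 0.537878), (ds/dtau, dt/dtau) = (0.157021, -1.125970); Gamma_sss = 0.000000, Gamma_sst = 0.092738, Gamma_stt = -0.081325, Gamma_tss = 0.000000, Gamma_tst = -0.483197, Gamma_ttt = 0.423732; k4 = (0.157021, -1.125970, 0.135897, -0.708070)
  Y <- Y + (h/6)(k1 + 2k2 + 2k3 + k4): s = -0.4717, t = 0.5379, ds/dtau = 0.1570, dt/dtau = -1.1259
step 3:
  k1: at (s, t) = (-0.471665, 0.537942), (ds/dtau, dt/dtau) = (0.156992, -1.125893); Gamma_sss = 0.000000, Gamma_sst = 0.092767, Gamma_stt = -0.081337, Gamma_tss = 0.000000, Gamma_tst = -0.483244, Gamma_ttt = 0.423707; k1 = (0.156992, -1.125893, 0.135900, -0.707937)
  k2: at (s, t) = (-0.463816, 0.481647), (ds/dtau, dt/dtau) = (0.163787, -1.161289); Gamma_sss = 0.000000, Gamma_sst = 0.071010, Gamma_stt = -0.068381, Gamma_tss = 0.000000, Gamma_tst = -0.442859, Gamma_ttt = 0.426463; k2 = (0.163787, -1.161289, 0.119230, -0.743592)
  k3: at (s, t) = (-0.463476, 0.479877), (ds/dtau, dt/dtau) = (0.162953, -1.163072); Gamma_sss = 0.000000, Gamma_sst = 0.070375, Gamma_stt = -0.067969, Gamma_tss = 0.000000, Gamma_tst = -0.441540, Gamma_ttt = 0.426449; k3 = (0.162953, -1.163072, 0.118620, -0.744240)
  k4: at (s, t) = (-0.455370, 0.421635), (ds/dtau, dt/dtau) = (0.168854, -1.200317); Gamma_sss = 0.000000, Gamma_sst = 0.050869, Gamma_stt = -0.054939, Gamma_tss = 0.000000, Gamma_tst = -0.396017, Gamma_ttt = 0.427702; k4 = (0.168854, -1.200317, 0.099773, -0.776744)
  Y <- Y + (h/6)(k1 + 2k2 + 2k3 + k4): s = -0.4553, t = 0.4217, ds/dtau = 0.1688, dt/dtau = -1.2002
step 4:
  k1: at (s, t) = (-0.455343, 0.421693), (ds/dtau, dt/dtau) = (0.168848, -1.200232); Gamma_sss = 0.000000, Gamma_sst = 0.050888, Gamma_stt = -0.054949, Gamma_tss = 0.000000, Gamma_tst = -0.396066, Gamma_ttt = 0.427672; k1 = (0.168848, -1.200232, 0.099782, -0.776616)
  k2: at (s, t) = (-0.446901, 0.361681), (ds/dtau, dt/dtau) = (0.173837, -1.239062); Gamma_sss = 0.000000, Gamma_sst = 0.034184, Gamma_stt = -0.042238, Gamma_tss = 0.000000, Gamma_tst = -0.345791, Gamma_ttt = 0.427267; k2 = (0.173837, -1.239062, 0.079573, -0.804935)
  k3: at (s, t) = (-0.446651, 0.359740), (ds/dtau, dt/dtau) = (0.172826, -1.240478); Gamma_sss = 0.000000, Gamma_sst = 0.033702, Gamma_stt = -0.041844, Gamma_tss = 0.000000, Gamma_tst = -0.344112, Gamma_ttt = 0.427248; k3 = (0.172826, -1.240478, 0.078840, -0.804990)
  k4: at (s, t) = (-0.438061, 0.297645), (ds/dtau, dt/dtau) = (0.176732, -1.280731); Gamma_sss = 0.000000, Gamma_sst = 0.020304, Gamma_stt = -0.029883, Gamma_tss = 0.000000, Gamma_tst = -0.288953, Gamma_ttt = 0.425268; k4 = (0.176732, -1.280731, 0.058208, -0.828361)
  Y <- Y + (h/6)(k1 + 2k2 + 2k3 + k4): s = -0.4380, t = 0.2977, ds/dtau = 0.1768, dt/dtau = -1.2806


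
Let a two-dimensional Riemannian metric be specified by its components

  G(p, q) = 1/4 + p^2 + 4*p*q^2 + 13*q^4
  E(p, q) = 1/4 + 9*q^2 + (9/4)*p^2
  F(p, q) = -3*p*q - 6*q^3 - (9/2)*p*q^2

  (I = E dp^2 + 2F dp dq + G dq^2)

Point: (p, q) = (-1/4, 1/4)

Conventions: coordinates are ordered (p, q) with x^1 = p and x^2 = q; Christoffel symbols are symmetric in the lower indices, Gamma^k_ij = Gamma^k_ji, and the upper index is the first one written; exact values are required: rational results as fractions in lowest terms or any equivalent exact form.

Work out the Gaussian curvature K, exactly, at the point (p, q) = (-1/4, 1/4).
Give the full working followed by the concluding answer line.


E = 61/64, F = 21/128, G = 77/256, EG - F^2 = 133/512 at the point
E_p = -9/8, E_q = 9/2, F_p = -33/32, F_q = 3/16, G_p = -1/4, G_q = 5/16
E_qq = 18, F_pq = -21/4, G_pp = 2
Compute both Brioschi determinants and normalise by (EG - F^2)^2.
M1 = [[-E_qq/2 + F_pq - G_pp/2, E_p/2, F_p - E_q/2], [F_q - G_p/2, E, F], [G_q/2, F, G]] = [[-61/4, -9/16, -105/32], [5/16, 61/64, 21/128], [5/32, 21/128, 77/256]]; det M1 = -3689/1024
M2 = [[0, E_q/2, G_p/2], [E_q/2, E, F], [G_p/2, F, G]] = [[0, 9/4, -1/8], [9/4, 61/64, 21/128], [-1/8, 21/128, 77/256]]; det M2 = -1669/1024
det M1 - det M2 = -505/256; K = -505/256 / (133/512)^2 = -517120/17689

Answer: K = -517120/17689


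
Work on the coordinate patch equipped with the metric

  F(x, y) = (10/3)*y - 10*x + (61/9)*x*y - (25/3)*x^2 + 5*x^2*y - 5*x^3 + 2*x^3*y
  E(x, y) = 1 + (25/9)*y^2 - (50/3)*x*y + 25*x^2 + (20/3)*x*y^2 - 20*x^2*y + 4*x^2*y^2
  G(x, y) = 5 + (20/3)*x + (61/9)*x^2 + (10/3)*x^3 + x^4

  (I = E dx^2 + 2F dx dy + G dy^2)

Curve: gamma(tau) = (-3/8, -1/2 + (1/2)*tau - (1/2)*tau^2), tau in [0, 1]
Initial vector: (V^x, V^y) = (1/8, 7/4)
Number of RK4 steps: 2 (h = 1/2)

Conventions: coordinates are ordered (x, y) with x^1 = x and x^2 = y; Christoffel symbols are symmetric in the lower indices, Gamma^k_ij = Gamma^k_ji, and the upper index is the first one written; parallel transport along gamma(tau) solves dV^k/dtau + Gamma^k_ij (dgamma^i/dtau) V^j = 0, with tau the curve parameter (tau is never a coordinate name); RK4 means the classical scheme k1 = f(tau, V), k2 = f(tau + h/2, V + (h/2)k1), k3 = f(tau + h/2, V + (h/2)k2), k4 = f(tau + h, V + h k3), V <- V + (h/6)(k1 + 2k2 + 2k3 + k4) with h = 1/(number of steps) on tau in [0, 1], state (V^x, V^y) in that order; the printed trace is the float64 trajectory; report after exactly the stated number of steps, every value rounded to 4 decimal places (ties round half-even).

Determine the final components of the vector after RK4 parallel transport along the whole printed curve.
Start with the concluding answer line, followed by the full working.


Answer: V^x = 0.1250, V^y = 1.7500

gamma'(tau) = (0, 1/2 - tau); f(tau, V)^k = -Gamma^k_ij(gamma(tau)) gamma'^i(tau) V^j; h = 1/2; intermediate values shown to 6 dp
curve data and Christoffel symbols at the stage parameters:
  tau = 0.000000: gamma = (-0.375000, -0.500000), gamma' = (0.000000, 0.500000); Gamma_xxx = -1.602545, Gamma_xxy = 0.244833, Gamma_xyy = 0.000000, Gamma_yxx = -1.714487, Gamma_yxy = 0.261936, Gamma_yyy = 0.000000
  tau = 0.250000: gamma = (-0.375000, -0.406250), gamma' = (0.000000, 0.250000); Gamma_xxx = -1.572274, Gamma_xxy = 0.247957, Gamma_xyy = 0.000000, Gamma_yxx = -1.585899, Gamma_yxy = 0.250106, Gamma_yyy = 0.000000
  tau = 0.500000: gamma = (-0.375000, -0.375000), gamma' = (0.000000, 0.000000); Gamma_xxx = -1.560604, Gamma_xxy = 0.248792, Gamma_xyy = 0.000000, Gamma_yxx = -1.544680, Gamma_yxy = 0.246253, Gamma_yyy = 0.000000
  tau = 0.750000: gamma = (-0.375000, -0.406250), gamma' = (0.000000, -0.250000); Gamma_xxx = -1.572274, Gamma_xxy = 0.247957, Gamma_xyy = 0.000000, Gamma_yxx = -1.585899, Gamma_yxy = 0.250106, Gamma_yyy = 0.000000
  tau = 1.000000: gamma = (-0.375000, -0.500000), gamma' = (0.000000, -0.500000); Gamma_xxx = -1.602545, Gamma_xxy = 0.244833, Gamma_xyy = 0.000000, Gamma_yxx = -1.714487, Gamma_yxy = 0.261936, Gamma_yyy = 0.000000
step 0: V^x = 0.1250, V^y = 1.7500
step 1: k1 = (-0.015302, -0.016371), k2 = (-0.007512, -0.007577), k3 = (-0.007632, -0.007698), k4 = (0.000000, 0.000000); V <- V + (h/6)(k1 + 2k2 + 2k3 + k4): V^x = 0.1212, V^y = 1.7461
step 2: k1 = (0.000000, 0.000000), k2 = (0.007513, 0.007578), k3 = (0.007630, 0.007696), k4 = (0.015304, 0.016373); V <- V + (h/6)(k1 + 2k2 + 2k3 + k4): V^x = 0.1250, V^y = 1.7500


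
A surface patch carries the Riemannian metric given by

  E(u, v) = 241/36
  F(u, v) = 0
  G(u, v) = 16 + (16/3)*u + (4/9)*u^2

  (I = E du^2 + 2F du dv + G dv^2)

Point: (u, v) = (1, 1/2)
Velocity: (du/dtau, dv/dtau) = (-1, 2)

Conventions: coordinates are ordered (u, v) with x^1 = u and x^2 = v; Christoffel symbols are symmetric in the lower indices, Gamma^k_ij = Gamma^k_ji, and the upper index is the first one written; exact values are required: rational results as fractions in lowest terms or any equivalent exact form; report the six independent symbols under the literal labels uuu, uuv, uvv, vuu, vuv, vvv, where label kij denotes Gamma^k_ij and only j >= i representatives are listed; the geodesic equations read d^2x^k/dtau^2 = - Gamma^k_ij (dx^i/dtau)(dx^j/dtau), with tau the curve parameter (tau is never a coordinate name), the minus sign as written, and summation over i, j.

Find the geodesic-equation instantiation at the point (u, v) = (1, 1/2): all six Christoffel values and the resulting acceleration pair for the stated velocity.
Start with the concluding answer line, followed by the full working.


Answer: Gamma_uuu = 0, Gamma_uuv = 0, Gamma_uvv = -112/241, Gamma_vuu = 0, Gamma_vuv = 1/7, Gamma_vvv = 0; accelerations (d^2u/dtau^2, d^2v/dtau^2) = (448/241, 4/7)

E = 241/36, F = 0, G = 196/9 at the point
E_u = 0, E_v = 0, F_u = 0, F_v = 0, G_u = 56/9, G_v = 0
EG - F^2 = 11809/81;  g^inv = (81/11809) * [[196/9, 0], [0, 241/36]]
first-kind symbols [ij,l] = (1/2)(d_i g_jl + d_j g_il - d_l g_ij): [uu,u] = E_u/2 = 0, [uu,v] = F_u - E_v/2 = 0, [uv,u] = E_v/2 = 0, [uv,v] = G_u/2 = 28/9, [vv,u] = F_v - G_u/2 = -28/9, [vv,v] = G_v/2 = 0
Gamma^u_ij = (G*[ij,u] - F*[ij,v])/(EG - F^2), Gamma^v_ij = (E*[ij,v] - F*[ij,u])/(EG - F^2)
Gamma_uuu = 0, Gamma_uuv = 0, Gamma_uvv = -112/241, Gamma_vuu = 0, Gamma_vuv = 1/7, Gamma_vvv = 0
d^2u/dtau^2 = -(Gamma_uuu*(-1)^2 + 2*Gamma_uuv*(-1)*(2) + Gamma_uvv*(2)^2) = 448/241
d^2v/dtau^2 = -(Gamma_vuu*(-1)^2 + 2*Gamma_vuv*(-1)*(2) + Gamma_vvv*(2)^2) = 4/7


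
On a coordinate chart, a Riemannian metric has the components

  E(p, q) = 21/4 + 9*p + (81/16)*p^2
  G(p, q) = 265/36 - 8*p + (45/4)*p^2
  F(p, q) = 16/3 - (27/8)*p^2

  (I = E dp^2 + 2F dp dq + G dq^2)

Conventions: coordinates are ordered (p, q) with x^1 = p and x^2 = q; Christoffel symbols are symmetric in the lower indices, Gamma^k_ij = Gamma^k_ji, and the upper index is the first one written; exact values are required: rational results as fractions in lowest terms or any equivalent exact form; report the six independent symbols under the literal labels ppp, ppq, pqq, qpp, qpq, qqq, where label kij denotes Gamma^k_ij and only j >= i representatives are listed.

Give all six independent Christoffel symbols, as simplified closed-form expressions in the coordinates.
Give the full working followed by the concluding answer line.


E = 21/4 + 9*p + (81/16)*p^2; F = 16/3 - (27/8)*p^2; G = 265/36 - 8*p + (45/4)*p^2
Gamma^k_ij = (1/2) g^{kl} (d_i g_jl + d_j g_il - d_l g_ij), with g^inv = (1/(EG-F^2)) [[G, -F], [-F, E]]
first partials: E_p = 9 + (81/8)*p, E_q = 0, F_p = -(27/4)*p, F_q = 0, G_p = -8 + (45/2)*p, G_q = 0
D = EG - F^2 = 1469/144 + (97/4)*p + (3861/64)*p^2 + (243/4)*p^3 + (729/16)*p^4
expanded: Gamma^p_pp = (G E_p - 2F F_p + F E_q)/(2D), Gamma^p_pq = (G E_q - F G_p)/(2D), Gamma^p_qq = (2G F_q - G G_p - F G_q)/(2D), Gamma^q_pp = (2E F_p - E E_q - F E_p)/(2D), Gamma^q_pq = (E G_p - F E_q)/(2D), Gamma^q_qq = (E G_q - 2F F_q + F G_p)/(2D); substitute and cancel common factors

Answer: Gamma_ppp = (19683*p^3 + 5832*p^2 + 21465*p + 19080)/(26244*p^4 + 34992*p^3 + 34749*p^2 + 13968*p + 5876), Gamma_ppq = (21870*p^3 - 7776*p^2 - 34560*p + 12288)/(26244*p^4 + 34992*p^3 + 34749*p^2 + 13968*p + 5876), Gamma_pqq = (-72900*p^3 + 77760*p^2 - 66132*p + 16960)/(26244*p^4 + 34992*p^3 + 34749*p^2 + 13968*p + 5876), Gamma_qpp = (-19683*p^3 - 52488*p^2 - 71928*p - 27648)/(52488*p^4 + 69984*p^3 + 69498*p^2 + 27936*p + 11752), Gamma_qpq = (32805*p^3 + 46656*p^2 + 13284*p - 12096)/(26244*p^4 + 34992*p^3 + 34749*p^2 + 13968*p + 5876), Gamma_qqq = (-21870*p^3 + 7776*p^2 + 34560*p - 12288)/(26244*p^4 + 34992*p^3 + 34749*p^2 + 13968*p + 5876)


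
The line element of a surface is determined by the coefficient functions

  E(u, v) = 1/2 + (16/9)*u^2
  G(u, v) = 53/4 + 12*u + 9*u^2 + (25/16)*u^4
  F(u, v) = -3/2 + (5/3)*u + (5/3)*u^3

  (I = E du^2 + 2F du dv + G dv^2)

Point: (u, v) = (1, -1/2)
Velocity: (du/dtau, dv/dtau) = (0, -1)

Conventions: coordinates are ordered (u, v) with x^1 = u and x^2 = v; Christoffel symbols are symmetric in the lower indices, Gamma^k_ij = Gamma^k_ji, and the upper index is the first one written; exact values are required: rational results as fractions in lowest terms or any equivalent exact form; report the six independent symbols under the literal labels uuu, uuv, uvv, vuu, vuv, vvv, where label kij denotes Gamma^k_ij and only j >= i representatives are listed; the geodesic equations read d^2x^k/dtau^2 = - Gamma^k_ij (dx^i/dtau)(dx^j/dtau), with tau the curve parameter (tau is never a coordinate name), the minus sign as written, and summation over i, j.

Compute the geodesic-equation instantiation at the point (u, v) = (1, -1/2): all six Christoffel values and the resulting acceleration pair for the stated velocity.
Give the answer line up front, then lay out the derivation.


Answer: Gamma_uuu = 14816/22525, Gamma_uuv = -1914/4505, Gamma_uvv = -149553/18020, Gamma_vuu = 10304/67575, Gamma_vuv = 2378/4505, Gamma_vvv = 1914/4505; accelerations (d^2u/dtau^2, d^2v/dtau^2) = (149553/18020, -1914/4505)

E = 41/18, F = 11/6, G = 573/16 at the point
E_u = 32/9, E_v = 0, F_u = 20/3, F_v = 0, G_u = 145/4, G_v = 0
EG - F^2 = 22525/288;  g^inv = (288/22525) * [[573/16, -11/6], [-11/6, 41/18]]
first-kind symbols [ij,l] = (1/2)(d_i g_jl + d_j g_il - d_l g_ij): [uu,u] = E_u/2 = 16/9, [uu,v] = F_u - E_v/2 = 20/3, [uv,u] = E_v/2 = 0, [uv,v] = G_u/2 = 145/8, [vv,u] = F_v - G_u/2 = -145/8, [vv,v] = G_v/2 = 0
Gamma^u_ij = (G*[ij,u] - F*[ij,v])/(EG - F^2), Gamma^v_ij = (E*[ij,v] - F*[ij,u])/(EG - F^2)
Gamma_uuu = 14816/22525, Gamma_uuv = -1914/4505, Gamma_uvv = -149553/18020, Gamma_vuu = 10304/67575, Gamma_vuv = 2378/4505, Gamma_vvv = 1914/4505
d^2u/dtau^2 = -(Gamma_uuu*(0)^2 + 2*Gamma_uuv*(0)*(-1) + Gamma_uvv*(-1)^2) = 149553/18020
d^2v/dtau^2 = -(Gamma_vuu*(0)^2 + 2*Gamma_vuv*(0)*(-1) + Gamma_vvv*(-1)^2) = -1914/4505
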